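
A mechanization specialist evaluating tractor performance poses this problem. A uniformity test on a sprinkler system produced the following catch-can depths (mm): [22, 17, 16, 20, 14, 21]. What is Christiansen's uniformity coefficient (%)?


xbar = 110 / 6 = 18.333
sum|xi - xbar| = 16
CU = 100 * (1 - 16 / (6 * 18.333))
   = 100 * (1 - 0.1455)
   = 85.45%


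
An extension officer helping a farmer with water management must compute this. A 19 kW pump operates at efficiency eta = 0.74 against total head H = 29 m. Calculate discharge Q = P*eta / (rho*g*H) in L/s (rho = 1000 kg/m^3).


Q = (P * 1000 * eta) / (rho * g * H)
  = (19 * 1000 * 0.74) / (1000 * 9.81 * 29)
  = 14060 / 284490
  = 0.04942 m^3/s = 49.42 L/s


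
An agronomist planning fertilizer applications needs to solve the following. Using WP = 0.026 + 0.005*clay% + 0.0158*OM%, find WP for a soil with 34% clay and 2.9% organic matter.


WP = 0.026 + 0.005*34 + 0.0158*2.9
   = 0.026 + 0.1700 + 0.0458
   = 0.2418


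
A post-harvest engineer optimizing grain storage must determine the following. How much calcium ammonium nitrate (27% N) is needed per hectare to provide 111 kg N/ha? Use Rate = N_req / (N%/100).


Rate = N_required / (N_content / 100)
     = 111 / (27 / 100)
     = 111 / 0.27
     = 411.11 kg/ha


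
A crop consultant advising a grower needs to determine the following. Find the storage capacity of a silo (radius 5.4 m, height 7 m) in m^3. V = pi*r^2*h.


V = pi * r^2 * h
  = pi * 5.4^2 * 7
  = pi * 29.16 * 7
  = 641.26 m^3


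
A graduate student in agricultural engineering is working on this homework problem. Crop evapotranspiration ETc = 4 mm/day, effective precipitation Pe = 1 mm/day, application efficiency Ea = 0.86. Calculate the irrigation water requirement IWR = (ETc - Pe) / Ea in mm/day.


IWR = (ETc - Pe) / Ea
    = (4 - 1) / 0.86
    = 3 / 0.86
    = 3.49 mm/day


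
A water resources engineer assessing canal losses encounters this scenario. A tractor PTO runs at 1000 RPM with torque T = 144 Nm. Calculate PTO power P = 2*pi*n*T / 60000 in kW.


P = 2*pi*n*T / 60000
  = 2*pi * 1000 * 144 / 60000
  = 904778.68 / 60000
  = 15.08 kW


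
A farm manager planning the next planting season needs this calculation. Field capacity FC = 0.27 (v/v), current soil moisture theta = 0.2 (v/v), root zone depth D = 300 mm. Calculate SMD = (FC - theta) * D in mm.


SMD = (FC - theta) * D
    = (0.27 - 0.2) * 300
    = 0.070 * 300
    = 21 mm


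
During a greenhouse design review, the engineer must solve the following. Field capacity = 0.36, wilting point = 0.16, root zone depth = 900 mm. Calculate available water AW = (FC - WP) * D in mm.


AW = (FC - WP) * D
   = (0.36 - 0.16) * 900
   = 0.20 * 900
   = 180 mm


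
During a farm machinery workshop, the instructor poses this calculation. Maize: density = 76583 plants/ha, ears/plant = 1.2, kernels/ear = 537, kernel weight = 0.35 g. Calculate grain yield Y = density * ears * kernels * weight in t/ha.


Y = density * ears * kernels * kw
  = 76583 * 1.2 * 537 * 0.35 g/ha
  = 17272529.82 g/ha
  = 17272.53 kg/ha = 17.27 t/ha


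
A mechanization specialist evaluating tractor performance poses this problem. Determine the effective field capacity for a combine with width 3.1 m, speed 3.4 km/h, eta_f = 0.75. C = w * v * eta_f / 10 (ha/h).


C = w * v * eta_f / 10
  = 3.1 * 3.4 * 0.75 / 10
  = 7.91 / 10
  = 0.79 ha/h


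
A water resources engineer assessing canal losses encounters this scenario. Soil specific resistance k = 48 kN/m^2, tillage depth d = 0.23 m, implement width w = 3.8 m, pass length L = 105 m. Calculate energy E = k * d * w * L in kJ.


E = k * d * w * L
  = 48 * 0.23 * 3.8 * 105
  = 4404.96 kJ


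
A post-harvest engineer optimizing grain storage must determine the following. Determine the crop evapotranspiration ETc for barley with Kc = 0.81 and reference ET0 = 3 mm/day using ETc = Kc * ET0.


ETc = Kc * ET0
    = 0.81 * 3
    = 2.43 mm/day


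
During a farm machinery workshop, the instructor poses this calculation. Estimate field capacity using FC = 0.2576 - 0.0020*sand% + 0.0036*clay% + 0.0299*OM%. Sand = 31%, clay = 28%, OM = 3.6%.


FC = 0.2576 - 0.0020*31 + 0.0036*28 + 0.0299*3.6
   = 0.2576 - 0.0620 + 0.1008 + 0.1076
   = 0.4040


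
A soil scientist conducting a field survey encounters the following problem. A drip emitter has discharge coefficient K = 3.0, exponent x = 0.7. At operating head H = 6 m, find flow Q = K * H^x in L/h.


Q = K * H^x
  = 3.0 * 6^0.7
  = 3.0 * 3.5051
  = 10.52 L/h


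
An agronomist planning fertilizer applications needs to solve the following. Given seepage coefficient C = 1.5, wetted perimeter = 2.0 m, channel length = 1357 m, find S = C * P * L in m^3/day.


S = C * P * L
  = 1.5 * 2.0 * 1357
  = 4071 m^3/day


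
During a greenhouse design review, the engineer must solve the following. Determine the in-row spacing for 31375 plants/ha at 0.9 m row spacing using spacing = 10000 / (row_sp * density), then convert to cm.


spacing = 10000 / (row_sp * density)
        = 10000 / (0.9 * 31375)
        = 10000 / 28237.50
        = 0.35414 m = 35.41 cm


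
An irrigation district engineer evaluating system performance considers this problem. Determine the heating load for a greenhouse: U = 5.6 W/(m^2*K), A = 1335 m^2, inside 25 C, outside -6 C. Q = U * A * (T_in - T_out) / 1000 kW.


dT = 25 - (-6) = 31 K
Q = U * A * dT
  = 5.6 * 1335 * 31
  = 231756 W = 231.76 kW


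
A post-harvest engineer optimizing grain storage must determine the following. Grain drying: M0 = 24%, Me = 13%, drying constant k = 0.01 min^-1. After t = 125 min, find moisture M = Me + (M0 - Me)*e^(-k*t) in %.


M = Me + (M0 - Me) * e^(-k*t)
  = 13 + (24 - 13) * e^(-0.01*125)
  = 13 + 11 * e^(-1.250)
  = 13 + 11 * 0.28650
  = 13 + 3.1516
  = 16.15%


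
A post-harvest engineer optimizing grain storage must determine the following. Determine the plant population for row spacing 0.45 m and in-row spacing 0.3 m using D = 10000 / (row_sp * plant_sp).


D = 10000 / (row_sp * plant_sp)
  = 10000 / (0.45 * 0.3)
  = 10000 / 0.1350
  = 74074.07 plants/ha


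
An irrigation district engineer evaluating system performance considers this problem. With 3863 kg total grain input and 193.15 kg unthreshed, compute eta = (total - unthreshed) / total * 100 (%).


eta = (total - unthreshed) / total * 100
    = (3863 - 193.15) / 3863 * 100
    = 3669.85 / 3863 * 100
    = 95%


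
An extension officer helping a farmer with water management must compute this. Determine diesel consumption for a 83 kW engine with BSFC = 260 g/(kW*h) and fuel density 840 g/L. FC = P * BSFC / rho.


FC = P * BSFC / rho_fuel
   = 83 * 260 / 840
   = 21580 / 840
   = 25.69 L/h


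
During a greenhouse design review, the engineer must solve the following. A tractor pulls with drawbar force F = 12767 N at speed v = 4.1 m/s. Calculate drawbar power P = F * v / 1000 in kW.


P = F * v / 1000
  = 12767 * 4.1 / 1000
  = 52344.70 / 1000
  = 52.34 kW


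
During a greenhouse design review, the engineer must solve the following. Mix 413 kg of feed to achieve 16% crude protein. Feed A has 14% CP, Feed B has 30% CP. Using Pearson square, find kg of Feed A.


parts_A = CP_b - target = 30 - 16 = 14
parts_B = target - CP_a = 16 - 14 = 2
total_parts = 14 + 2 = 16
Feed A = 413 * 14 / 16 = 361.38 kg
Feed B = 413 * 2 / 16 = 51.63 kg

361.38 kg


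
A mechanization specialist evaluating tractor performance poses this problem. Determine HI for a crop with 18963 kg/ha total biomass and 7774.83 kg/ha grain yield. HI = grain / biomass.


HI = grain_yield / biomass
   = 7774.83 / 18963
   = 0.41


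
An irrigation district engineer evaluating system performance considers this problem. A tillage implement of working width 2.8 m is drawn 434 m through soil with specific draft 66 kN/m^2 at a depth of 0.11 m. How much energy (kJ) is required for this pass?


E = k * d * w * L
  = 66 * 0.11 * 2.8 * 434
  = 8822.35 kJ


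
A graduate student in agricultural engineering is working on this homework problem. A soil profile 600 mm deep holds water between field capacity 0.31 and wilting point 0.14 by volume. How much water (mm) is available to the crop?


AW = (FC - WP) * D
   = (0.31 - 0.14) * 600
   = 0.17 * 600
   = 102 mm


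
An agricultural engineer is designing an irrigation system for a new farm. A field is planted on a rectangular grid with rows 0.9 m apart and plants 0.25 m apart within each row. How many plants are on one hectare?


D = 10000 / (row_sp * plant_sp)
  = 10000 / (0.9 * 0.25)
  = 10000 / 0.2250
  = 44444.44 plants/ha


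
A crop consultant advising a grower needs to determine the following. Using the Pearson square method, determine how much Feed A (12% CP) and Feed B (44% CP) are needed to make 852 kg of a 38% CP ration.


parts_A = CP_b - target = 44 - 38 = 6
parts_B = target - CP_a = 38 - 12 = 26
total_parts = 6 + 26 = 32
Feed A = 852 * 6 / 32 = 159.75 kg
Feed B = 852 * 26 / 32 = 692.25 kg

159.75 kg


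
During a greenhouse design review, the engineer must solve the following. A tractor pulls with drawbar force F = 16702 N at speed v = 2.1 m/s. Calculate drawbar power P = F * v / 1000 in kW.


P = F * v / 1000
  = 16702 * 2.1 / 1000
  = 35074.20 / 1000
  = 35.07 kW


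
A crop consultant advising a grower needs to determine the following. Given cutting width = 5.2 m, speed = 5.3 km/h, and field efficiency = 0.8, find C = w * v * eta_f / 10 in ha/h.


C = w * v * eta_f / 10
  = 5.2 * 5.3 * 0.8 / 10
  = 22.05 / 10
  = 2.20 ha/h


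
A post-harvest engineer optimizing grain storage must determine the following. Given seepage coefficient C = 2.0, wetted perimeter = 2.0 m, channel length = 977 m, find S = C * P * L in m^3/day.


S = C * P * L
  = 2.0 * 2.0 * 977
  = 3908 m^3/day


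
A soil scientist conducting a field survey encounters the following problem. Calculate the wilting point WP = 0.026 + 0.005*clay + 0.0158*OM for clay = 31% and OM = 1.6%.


WP = 0.026 + 0.005*31 + 0.0158*1.6
   = 0.026 + 0.1550 + 0.0253
   = 0.2063


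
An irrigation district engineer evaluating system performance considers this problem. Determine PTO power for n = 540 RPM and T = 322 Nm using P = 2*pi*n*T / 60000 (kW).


P = 2*pi*n*T / 60000
  = 2*pi * 540 * 322 / 60000
  = 1092520.26 / 60000
  = 18.21 kW


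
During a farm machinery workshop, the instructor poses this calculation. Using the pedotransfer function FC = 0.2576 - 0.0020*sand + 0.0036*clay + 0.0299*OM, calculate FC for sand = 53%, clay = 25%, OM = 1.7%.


FC = 0.2576 - 0.0020*53 + 0.0036*25 + 0.0299*1.7
   = 0.2576 - 0.1060 + 0.0900 + 0.0508
   = 0.2924


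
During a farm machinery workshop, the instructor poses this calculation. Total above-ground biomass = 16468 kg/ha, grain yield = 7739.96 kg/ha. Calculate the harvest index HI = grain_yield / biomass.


HI = grain_yield / biomass
   = 7739.96 / 16468
   = 0.47


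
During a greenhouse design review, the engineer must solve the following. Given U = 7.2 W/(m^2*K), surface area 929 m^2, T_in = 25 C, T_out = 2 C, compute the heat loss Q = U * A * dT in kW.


dT = 25 - (2) = 23 K
Q = U * A * dT
  = 7.2 * 929 * 23
  = 153842.40 W = 153.84 kW


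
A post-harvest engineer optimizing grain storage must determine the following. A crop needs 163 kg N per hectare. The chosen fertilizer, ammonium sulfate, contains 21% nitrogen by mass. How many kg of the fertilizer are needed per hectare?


Rate = N_required / (N_content / 100)
     = 163 / (21 / 100)
     = 163 / 0.21
     = 776.19 kg/ha


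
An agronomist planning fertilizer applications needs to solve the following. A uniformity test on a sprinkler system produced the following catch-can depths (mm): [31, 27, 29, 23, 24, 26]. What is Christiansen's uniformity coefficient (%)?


xbar = 160 / 6 = 26.667
sum|xi - xbar| = 14
CU = 100 * (1 - 14 / (6 * 26.667))
   = 100 * (1 - 0.0875)
   = 91.25%


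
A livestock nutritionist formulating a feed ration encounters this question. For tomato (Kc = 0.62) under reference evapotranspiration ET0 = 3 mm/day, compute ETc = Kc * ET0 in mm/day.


ETc = Kc * ET0
    = 0.62 * 3
    = 1.86 mm/day


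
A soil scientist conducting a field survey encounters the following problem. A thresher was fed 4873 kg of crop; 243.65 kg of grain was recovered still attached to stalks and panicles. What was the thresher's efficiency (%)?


eta = (total - unthreshed) / total * 100
    = (4873 - 243.65) / 4873 * 100
    = 4629.35 / 4873 * 100
    = 95%


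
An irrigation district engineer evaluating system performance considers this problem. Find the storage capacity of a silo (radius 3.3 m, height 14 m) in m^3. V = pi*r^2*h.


V = pi * r^2 * h
  = pi * 3.3^2 * 14
  = pi * 10.89 * 14
  = 478.97 m^3


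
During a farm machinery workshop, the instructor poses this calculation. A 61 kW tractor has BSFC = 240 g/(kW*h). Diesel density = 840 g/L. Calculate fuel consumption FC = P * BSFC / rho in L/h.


FC = P * BSFC / rho_fuel
   = 61 * 240 / 840
   = 14640 / 840
   = 17.43 L/h


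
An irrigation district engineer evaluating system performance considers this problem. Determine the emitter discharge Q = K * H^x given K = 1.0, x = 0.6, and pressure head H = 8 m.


Q = K * H^x
  = 1.0 * 8^0.6
  = 1.0 * 3.4822
  = 3.48 L/h


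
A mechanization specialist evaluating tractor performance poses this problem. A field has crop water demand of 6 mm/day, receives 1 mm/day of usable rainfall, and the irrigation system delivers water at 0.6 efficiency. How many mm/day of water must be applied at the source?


IWR = (ETc - Pe) / Ea
    = (6 - 1) / 0.6
    = 5 / 0.6
    = 8.33 mm/day


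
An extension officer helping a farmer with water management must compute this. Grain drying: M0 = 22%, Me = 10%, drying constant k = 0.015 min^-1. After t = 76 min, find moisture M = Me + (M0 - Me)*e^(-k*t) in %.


M = Me + (M0 - Me) * e^(-k*t)
  = 10 + (22 - 10) * e^(-0.015*76)
  = 10 + 12 * e^(-1.140)
  = 10 + 12 * 0.31982
  = 10 + 3.8378
  = 13.84%


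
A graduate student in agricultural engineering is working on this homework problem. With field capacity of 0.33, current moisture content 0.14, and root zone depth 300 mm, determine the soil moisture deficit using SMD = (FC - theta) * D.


SMD = (FC - theta) * D
    = (0.33 - 0.14) * 300
    = 0.190 * 300
    = 57 mm


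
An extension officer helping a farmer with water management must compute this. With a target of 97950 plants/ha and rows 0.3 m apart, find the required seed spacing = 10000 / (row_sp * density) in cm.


spacing = 10000 / (row_sp * density)
        = 10000 / (0.3 * 97950)
        = 10000 / 29385
        = 0.34031 m = 34.03 cm


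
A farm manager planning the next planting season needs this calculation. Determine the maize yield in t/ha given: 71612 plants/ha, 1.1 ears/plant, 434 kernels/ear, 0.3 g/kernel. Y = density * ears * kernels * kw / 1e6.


Y = density * ears * kernels * kw
  = 71612 * 1.1 * 434 * 0.3 g/ha
  = 10256270.64 g/ha
  = 10256.27 kg/ha = 10.26 t/ha


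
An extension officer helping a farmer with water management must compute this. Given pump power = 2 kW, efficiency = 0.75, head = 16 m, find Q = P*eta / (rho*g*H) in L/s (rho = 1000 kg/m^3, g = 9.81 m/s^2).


Q = (P * 1000 * eta) / (rho * g * H)
  = (2 * 1000 * 0.75) / (1000 * 9.81 * 16)
  = 1500 / 156960
  = 0.00956 m^3/s = 9.56 L/s


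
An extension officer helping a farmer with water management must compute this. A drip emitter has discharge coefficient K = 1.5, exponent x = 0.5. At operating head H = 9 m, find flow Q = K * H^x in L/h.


Q = K * H^x
  = 1.5 * 9^0.5
  = 1.5 * 3
  = 4.50 L/h


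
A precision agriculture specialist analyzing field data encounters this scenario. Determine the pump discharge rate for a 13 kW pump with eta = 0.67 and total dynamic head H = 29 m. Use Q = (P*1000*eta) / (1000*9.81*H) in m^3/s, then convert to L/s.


Q = (P * 1000 * eta) / (rho * g * H)
  = (13 * 1000 * 0.67) / (1000 * 9.81 * 29)
  = 8710 / 284490
  = 0.03062 m^3/s = 30.62 L/s


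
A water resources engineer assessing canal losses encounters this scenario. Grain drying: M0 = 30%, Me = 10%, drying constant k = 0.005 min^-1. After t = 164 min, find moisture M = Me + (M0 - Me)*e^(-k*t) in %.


M = Me + (M0 - Me) * e^(-k*t)
  = 10 + (30 - 10) * e^(-0.005*164)
  = 10 + 20 * e^(-0.820)
  = 10 + 20 * 0.44043
  = 10 + 8.8086
  = 18.81%


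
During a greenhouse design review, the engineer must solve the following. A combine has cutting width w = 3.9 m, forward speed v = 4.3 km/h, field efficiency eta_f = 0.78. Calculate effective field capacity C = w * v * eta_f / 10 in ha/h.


C = w * v * eta_f / 10
  = 3.9 * 4.3 * 0.78 / 10
  = 13.08 / 10
  = 1.31 ha/h


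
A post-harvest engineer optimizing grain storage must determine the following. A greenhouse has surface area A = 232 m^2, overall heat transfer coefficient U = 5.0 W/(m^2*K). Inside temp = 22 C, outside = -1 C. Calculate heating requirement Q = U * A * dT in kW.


dT = 22 - (-1) = 23 K
Q = U * A * dT
  = 5.0 * 232 * 23
  = 26680 W = 26.68 kW


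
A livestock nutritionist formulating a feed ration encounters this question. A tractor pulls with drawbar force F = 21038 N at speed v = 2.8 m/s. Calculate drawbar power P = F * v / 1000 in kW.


P = F * v / 1000
  = 21038 * 2.8 / 1000
  = 58906.40 / 1000
  = 58.91 kW


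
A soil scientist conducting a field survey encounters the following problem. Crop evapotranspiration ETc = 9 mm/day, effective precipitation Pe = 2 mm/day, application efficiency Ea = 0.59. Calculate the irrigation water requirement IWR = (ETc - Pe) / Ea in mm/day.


IWR = (ETc - Pe) / Ea
    = (9 - 2) / 0.59
    = 7 / 0.59
    = 11.86 mm/day


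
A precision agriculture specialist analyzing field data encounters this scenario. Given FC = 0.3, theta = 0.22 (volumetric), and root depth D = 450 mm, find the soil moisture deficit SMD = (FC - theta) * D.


SMD = (FC - theta) * D
    = (0.3 - 0.22) * 450
    = 0.080 * 450
    = 36 mm


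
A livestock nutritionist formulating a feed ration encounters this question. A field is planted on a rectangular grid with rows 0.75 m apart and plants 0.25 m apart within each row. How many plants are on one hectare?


D = 10000 / (row_sp * plant_sp)
  = 10000 / (0.75 * 0.25)
  = 10000 / 0.1875
  = 53333.33 plants/ha


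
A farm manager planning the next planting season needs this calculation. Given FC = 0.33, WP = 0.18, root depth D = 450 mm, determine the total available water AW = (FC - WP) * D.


AW = (FC - WP) * D
   = (0.33 - 0.18) * 450
   = 0.15 * 450
   = 67.50 mm


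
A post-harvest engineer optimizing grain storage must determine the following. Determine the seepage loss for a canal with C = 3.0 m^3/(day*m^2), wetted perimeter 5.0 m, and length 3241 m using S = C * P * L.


S = C * P * L
  = 3.0 * 5.0 * 3241
  = 48615 m^3/day


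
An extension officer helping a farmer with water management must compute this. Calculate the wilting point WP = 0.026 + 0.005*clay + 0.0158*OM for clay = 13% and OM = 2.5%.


WP = 0.026 + 0.005*13 + 0.0158*2.5
   = 0.026 + 0.0650 + 0.0395
   = 0.1305


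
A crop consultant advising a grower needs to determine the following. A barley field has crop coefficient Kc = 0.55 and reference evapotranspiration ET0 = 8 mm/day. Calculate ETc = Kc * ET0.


ETc = Kc * ET0
    = 0.55 * 8
    = 4.40 mm/day


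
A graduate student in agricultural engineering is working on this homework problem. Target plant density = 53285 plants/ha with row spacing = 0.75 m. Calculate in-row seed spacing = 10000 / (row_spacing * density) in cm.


spacing = 10000 / (row_sp * density)
        = 10000 / (0.75 * 53285)
        = 10000 / 39963.75
        = 0.25023 m = 25.02 cm


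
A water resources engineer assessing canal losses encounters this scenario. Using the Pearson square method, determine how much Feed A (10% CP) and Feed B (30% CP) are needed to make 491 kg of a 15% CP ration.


parts_A = CP_b - target = 30 - 15 = 15
parts_B = target - CP_a = 15 - 10 = 5
total_parts = 15 + 5 = 20
Feed A = 491 * 15 / 20 = 368.25 kg
Feed B = 491 * 5 / 20 = 122.75 kg

368.25 kg


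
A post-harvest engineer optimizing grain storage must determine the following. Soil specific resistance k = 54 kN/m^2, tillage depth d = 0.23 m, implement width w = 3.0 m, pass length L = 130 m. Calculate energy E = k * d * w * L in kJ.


E = k * d * w * L
  = 54 * 0.23 * 3.0 * 130
  = 4843.80 kJ


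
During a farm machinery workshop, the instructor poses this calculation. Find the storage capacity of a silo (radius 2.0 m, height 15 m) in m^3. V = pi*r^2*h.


V = pi * r^2 * h
  = pi * 2.0^2 * 15
  = pi * 4 * 15
  = 188.50 m^3


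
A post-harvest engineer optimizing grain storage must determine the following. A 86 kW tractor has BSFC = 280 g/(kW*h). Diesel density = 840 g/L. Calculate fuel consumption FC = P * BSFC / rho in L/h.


FC = P * BSFC / rho_fuel
   = 86 * 280 / 840
   = 24080 / 840
   = 28.67 L/h


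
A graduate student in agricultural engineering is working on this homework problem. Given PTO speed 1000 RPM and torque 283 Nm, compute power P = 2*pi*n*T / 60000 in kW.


P = 2*pi*n*T / 60000
  = 2*pi * 1000 * 283 / 60000
  = 1778141.44 / 60000
  = 29.64 kW


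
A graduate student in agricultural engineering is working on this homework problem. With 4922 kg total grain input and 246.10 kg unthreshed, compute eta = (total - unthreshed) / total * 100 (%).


eta = (total - unthreshed) / total * 100
    = (4922 - 246.10) / 4922 * 100
    = 4675.90 / 4922 * 100
    = 95%


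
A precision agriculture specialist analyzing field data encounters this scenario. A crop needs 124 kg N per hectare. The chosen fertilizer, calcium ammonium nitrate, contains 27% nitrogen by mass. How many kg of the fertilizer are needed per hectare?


Rate = N_required / (N_content / 100)
     = 124 / (27 / 100)
     = 124 / 0.27
     = 459.26 kg/ha


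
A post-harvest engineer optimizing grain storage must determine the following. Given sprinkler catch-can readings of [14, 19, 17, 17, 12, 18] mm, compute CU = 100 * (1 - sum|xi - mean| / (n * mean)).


xbar = 97 / 6 = 16.167
sum|xi - xbar| = 12.667
CU = 100 * (1 - 12.667 / (6 * 16.167))
   = 100 * (1 - 0.1306)
   = 86.94%


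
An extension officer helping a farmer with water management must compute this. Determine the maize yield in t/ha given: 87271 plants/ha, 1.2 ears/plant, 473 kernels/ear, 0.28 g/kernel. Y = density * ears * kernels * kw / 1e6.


Y = density * ears * kernels * kw
  = 87271 * 1.2 * 473 * 0.28 g/ha
  = 13869805.49 g/ha
  = 13869.81 kg/ha = 13.87 t/ha


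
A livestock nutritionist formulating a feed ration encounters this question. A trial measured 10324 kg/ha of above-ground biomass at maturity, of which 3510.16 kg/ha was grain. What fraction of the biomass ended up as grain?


HI = grain_yield / biomass
   = 3510.16 / 10324
   = 0.34


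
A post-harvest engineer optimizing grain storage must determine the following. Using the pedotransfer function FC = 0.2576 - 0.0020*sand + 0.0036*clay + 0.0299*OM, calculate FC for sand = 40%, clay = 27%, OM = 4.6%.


FC = 0.2576 - 0.0020*40 + 0.0036*27 + 0.0299*4.6
   = 0.2576 - 0.0800 + 0.0972 + 0.1375
   = 0.4123


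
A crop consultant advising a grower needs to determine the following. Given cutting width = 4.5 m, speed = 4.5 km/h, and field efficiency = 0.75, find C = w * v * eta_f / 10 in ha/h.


C = w * v * eta_f / 10
  = 4.5 * 4.5 * 0.75 / 10
  = 15.19 / 10
  = 1.52 ha/h


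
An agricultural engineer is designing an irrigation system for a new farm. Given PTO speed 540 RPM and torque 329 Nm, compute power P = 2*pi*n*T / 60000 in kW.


P = 2*pi*n*T / 60000
  = 2*pi * 540 * 329 / 60000
  = 1116270.70 / 60000
  = 18.60 kW


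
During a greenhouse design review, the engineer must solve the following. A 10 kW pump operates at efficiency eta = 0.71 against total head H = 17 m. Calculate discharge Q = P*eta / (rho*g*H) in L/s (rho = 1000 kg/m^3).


Q = (P * 1000 * eta) / (rho * g * H)
  = (10 * 1000 * 0.71) / (1000 * 9.81 * 17)
  = 7100 / 166770
  = 0.04257 m^3/s = 42.57 L/s


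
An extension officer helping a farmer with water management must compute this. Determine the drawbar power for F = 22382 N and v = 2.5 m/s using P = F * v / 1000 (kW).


P = F * v / 1000
  = 22382 * 2.5 / 1000
  = 55955 / 1000
  = 55.96 kW


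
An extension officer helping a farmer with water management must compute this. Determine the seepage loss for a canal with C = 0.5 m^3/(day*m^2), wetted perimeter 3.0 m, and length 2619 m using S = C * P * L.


S = C * P * L
  = 0.5 * 3.0 * 2619
  = 3928.50 m^3/day


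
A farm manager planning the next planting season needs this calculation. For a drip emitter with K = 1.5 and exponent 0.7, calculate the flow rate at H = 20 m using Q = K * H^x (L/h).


Q = K * H^x
  = 1.5 * 20^0.7
  = 1.5 * 8.1418
  = 12.21 L/h


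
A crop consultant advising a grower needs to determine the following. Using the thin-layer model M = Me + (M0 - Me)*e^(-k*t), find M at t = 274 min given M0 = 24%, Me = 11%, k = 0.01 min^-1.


M = Me + (M0 - Me) * e^(-k*t)
  = 11 + (24 - 11) * e^(-0.01*274)
  = 11 + 13 * e^(-2.740)
  = 11 + 13 * 0.06457
  = 11 + 0.8394
  = 11.84%


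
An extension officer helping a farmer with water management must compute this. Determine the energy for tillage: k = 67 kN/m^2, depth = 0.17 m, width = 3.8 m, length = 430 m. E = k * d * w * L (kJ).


E = k * d * w * L
  = 67 * 0.17 * 3.8 * 430
  = 18611.26 kJ


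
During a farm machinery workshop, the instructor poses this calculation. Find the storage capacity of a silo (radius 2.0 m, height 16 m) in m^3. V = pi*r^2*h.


V = pi * r^2 * h
  = pi * 2.0^2 * 16
  = pi * 4 * 16
  = 201.06 m^3


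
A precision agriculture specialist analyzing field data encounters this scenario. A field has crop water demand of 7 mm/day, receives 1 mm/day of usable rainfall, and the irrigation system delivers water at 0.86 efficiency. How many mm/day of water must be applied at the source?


IWR = (ETc - Pe) / Ea
    = (7 - 1) / 0.86
    = 6 / 0.86
    = 6.98 mm/day


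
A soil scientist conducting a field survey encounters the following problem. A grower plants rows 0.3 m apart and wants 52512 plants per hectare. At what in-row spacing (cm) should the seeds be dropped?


spacing = 10000 / (row_sp * density)
        = 10000 / (0.3 * 52512)
        = 10000 / 15753.60
        = 0.63478 m = 63.48 cm


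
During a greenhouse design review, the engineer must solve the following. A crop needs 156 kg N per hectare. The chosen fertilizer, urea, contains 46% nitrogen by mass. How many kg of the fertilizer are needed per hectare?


Rate = N_required / (N_content / 100)
     = 156 / (46 / 100)
     = 156 / 0.46
     = 339.13 kg/ha


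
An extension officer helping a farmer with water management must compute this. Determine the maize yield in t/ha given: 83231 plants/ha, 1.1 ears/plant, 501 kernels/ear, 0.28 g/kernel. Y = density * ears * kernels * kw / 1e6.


Y = density * ears * kernels * kw
  = 83231 * 1.1 * 501 * 0.28 g/ha
  = 12843209.15 g/ha
  = 12843.21 kg/ha = 12.84 t/ha


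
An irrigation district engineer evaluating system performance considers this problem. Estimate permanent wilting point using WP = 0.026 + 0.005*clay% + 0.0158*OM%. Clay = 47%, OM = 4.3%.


WP = 0.026 + 0.005*47 + 0.0158*4.3
   = 0.026 + 0.2350 + 0.0679
   = 0.3289


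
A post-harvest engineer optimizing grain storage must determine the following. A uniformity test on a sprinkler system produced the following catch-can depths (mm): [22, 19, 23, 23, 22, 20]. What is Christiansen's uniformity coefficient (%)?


xbar = 129 / 6 = 21.500
sum|xi - xbar| = 8
CU = 100 * (1 - 8 / (6 * 21.500))
   = 100 * (1 - 0.0620)
   = 93.80%


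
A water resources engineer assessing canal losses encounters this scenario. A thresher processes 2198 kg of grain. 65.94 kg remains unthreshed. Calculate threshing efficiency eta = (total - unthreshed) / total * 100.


eta = (total - unthreshed) / total * 100
    = (2198 - 65.94) / 2198 * 100
    = 2132.06 / 2198 * 100
    = 97%


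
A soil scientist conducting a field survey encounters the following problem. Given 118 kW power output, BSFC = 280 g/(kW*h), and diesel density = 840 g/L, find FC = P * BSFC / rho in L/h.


FC = P * BSFC / rho_fuel
   = 118 * 280 / 840
   = 33040 / 840
   = 39.33 L/h


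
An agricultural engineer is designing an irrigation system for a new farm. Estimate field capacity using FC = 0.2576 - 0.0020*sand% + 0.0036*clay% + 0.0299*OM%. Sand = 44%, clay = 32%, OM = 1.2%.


FC = 0.2576 - 0.0020*44 + 0.0036*32 + 0.0299*1.2
   = 0.2576 - 0.0880 + 0.1152 + 0.0359
   = 0.3207


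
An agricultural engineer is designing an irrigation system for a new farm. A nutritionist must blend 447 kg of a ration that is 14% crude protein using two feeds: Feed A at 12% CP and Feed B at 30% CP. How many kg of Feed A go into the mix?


parts_A = CP_b - target = 30 - 14 = 16
parts_B = target - CP_a = 14 - 12 = 2
total_parts = 16 + 2 = 18
Feed A = 447 * 16 / 18 = 397.33 kg
Feed B = 447 * 2 / 18 = 49.67 kg

397.33 kg


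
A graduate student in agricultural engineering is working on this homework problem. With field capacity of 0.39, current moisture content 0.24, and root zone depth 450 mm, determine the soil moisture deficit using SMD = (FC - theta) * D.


SMD = (FC - theta) * D
    = (0.39 - 0.24) * 450
    = 0.150 * 450
    = 67.50 mm


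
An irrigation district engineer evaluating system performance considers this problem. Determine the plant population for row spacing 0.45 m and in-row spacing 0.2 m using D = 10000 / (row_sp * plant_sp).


D = 10000 / (row_sp * plant_sp)
  = 10000 / (0.45 * 0.2)
  = 10000 / 0.0900
  = 111111.11 plants/ha


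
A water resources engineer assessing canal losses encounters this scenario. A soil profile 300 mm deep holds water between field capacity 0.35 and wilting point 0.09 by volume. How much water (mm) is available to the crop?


AW = (FC - WP) * D
   = (0.35 - 0.09) * 300
   = 0.26 * 300
   = 78 mm


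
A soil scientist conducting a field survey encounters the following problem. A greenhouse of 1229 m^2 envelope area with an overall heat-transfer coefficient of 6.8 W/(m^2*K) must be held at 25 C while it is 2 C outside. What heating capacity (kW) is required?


dT = 25 - (2) = 23 K
Q = U * A * dT
  = 6.8 * 1229 * 23
  = 192215.60 W = 192.22 kW


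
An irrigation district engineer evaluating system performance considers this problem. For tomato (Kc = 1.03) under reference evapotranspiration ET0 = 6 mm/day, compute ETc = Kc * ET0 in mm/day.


ETc = Kc * ET0
    = 1.03 * 6
    = 6.18 mm/day


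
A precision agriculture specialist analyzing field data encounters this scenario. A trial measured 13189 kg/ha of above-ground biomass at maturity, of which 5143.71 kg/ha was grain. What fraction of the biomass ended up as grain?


HI = grain_yield / biomass
   = 5143.71 / 13189
   = 0.39


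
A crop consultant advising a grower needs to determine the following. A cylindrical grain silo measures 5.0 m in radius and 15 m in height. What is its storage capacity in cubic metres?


V = pi * r^2 * h
  = pi * 5.0^2 * 15
  = pi * 25 * 15
  = 1178.10 m^3


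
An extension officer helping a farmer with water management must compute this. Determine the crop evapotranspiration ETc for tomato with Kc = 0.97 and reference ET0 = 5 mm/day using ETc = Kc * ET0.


ETc = Kc * ET0
    = 0.97 * 5
    = 4.85 mm/day


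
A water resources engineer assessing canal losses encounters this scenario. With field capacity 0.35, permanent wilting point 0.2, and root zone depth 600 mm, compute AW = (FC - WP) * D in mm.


AW = (FC - WP) * D
   = (0.35 - 0.2) * 600
   = 0.15 * 600
   = 90 mm


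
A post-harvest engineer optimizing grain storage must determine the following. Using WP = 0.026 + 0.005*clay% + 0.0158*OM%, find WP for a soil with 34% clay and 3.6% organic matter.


WP = 0.026 + 0.005*34 + 0.0158*3.6
   = 0.026 + 0.1700 + 0.0569
   = 0.2529


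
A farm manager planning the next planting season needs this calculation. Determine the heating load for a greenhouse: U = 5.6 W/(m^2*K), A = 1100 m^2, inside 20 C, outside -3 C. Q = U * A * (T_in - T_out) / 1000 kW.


dT = 20 - (-3) = 23 K
Q = U * A * dT
  = 5.6 * 1100 * 23
  = 141680 W = 141.68 kW


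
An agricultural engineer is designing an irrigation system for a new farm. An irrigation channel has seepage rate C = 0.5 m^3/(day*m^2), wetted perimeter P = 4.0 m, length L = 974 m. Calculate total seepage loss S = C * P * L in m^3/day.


S = C * P * L
  = 0.5 * 4.0 * 974
  = 1948 m^3/day


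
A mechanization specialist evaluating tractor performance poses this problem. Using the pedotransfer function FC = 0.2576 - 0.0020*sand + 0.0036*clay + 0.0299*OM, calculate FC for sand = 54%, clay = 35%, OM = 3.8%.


FC = 0.2576 - 0.0020*54 + 0.0036*35 + 0.0299*3.8
   = 0.2576 - 0.1080 + 0.1260 + 0.1136
   = 0.3892


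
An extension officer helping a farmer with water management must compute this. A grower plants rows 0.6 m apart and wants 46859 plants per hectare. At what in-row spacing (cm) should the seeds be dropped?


spacing = 10000 / (row_sp * density)
        = 10000 / (0.6 * 46859)
        = 10000 / 28115.40
        = 0.35568 m = 35.57 cm


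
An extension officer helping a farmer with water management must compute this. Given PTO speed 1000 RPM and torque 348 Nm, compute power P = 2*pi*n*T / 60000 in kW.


P = 2*pi*n*T / 60000
  = 2*pi * 1000 * 348 / 60000
  = 2186548.49 / 60000
  = 36.44 kW


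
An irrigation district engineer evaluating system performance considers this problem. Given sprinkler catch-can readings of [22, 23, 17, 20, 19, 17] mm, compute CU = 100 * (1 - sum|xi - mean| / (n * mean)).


xbar = 118 / 6 = 19.667
sum|xi - xbar| = 12
CU = 100 * (1 - 12 / (6 * 19.667))
   = 100 * (1 - 0.1017)
   = 89.83%


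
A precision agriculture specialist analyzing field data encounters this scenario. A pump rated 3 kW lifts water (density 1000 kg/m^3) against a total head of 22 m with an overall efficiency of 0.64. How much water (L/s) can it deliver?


Q = (P * 1000 * eta) / (rho * g * H)
  = (3 * 1000 * 0.64) / (1000 * 9.81 * 22)
  = 1920 / 215820
  = 0.00890 m^3/s = 8.90 L/s


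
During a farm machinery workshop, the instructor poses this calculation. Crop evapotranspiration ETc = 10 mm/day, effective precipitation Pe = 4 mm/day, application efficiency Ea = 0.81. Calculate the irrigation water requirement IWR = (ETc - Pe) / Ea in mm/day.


IWR = (ETc - Pe) / Ea
    = (10 - 4) / 0.81
    = 6 / 0.81
    = 7.41 mm/day


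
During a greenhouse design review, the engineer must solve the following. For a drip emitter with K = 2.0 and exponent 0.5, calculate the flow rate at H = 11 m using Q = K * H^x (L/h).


Q = K * H^x
  = 2.0 * 11^0.5
  = 2.0 * 3.3166
  = 6.63 L/h


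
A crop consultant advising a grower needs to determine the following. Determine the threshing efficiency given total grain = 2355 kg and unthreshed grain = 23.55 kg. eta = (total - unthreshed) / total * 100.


eta = (total - unthreshed) / total * 100
    = (2355 - 23.55) / 2355 * 100
    = 2331.45 / 2355 * 100
    = 99%


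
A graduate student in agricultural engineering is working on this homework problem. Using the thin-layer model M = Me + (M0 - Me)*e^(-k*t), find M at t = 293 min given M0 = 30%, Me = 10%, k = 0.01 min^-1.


M = Me + (M0 - Me) * e^(-k*t)
  = 10 + (30 - 10) * e^(-0.01*293)
  = 10 + 20 * e^(-2.930)
  = 10 + 20 * 0.05340
  = 10 + 1.0679
  = 11.07%


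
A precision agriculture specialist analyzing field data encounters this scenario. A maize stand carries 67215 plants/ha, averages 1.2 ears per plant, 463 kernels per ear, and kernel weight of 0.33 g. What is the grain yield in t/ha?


Y = density * ears * kernels * kw
  = 67215 * 1.2 * 463 * 0.33 g/ha
  = 12323735.82 g/ha
  = 12323.74 kg/ha = 12.32 t/ha


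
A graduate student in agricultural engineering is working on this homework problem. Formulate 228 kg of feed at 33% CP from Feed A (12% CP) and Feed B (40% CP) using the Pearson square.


parts_A = CP_b - target = 40 - 33 = 7
parts_B = target - CP_a = 33 - 12 = 21
total_parts = 7 + 21 = 28
Feed A = 228 * 7 / 28 = 57 kg
Feed B = 228 * 21 / 28 = 171 kg

57 kg


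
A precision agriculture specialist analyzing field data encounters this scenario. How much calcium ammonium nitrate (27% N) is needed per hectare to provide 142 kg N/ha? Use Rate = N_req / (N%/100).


Rate = N_required / (N_content / 100)
     = 142 / (27 / 100)
     = 142 / 0.27
     = 525.93 kg/ha


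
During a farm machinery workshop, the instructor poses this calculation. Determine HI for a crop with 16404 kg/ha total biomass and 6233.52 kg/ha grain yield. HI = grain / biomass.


HI = grain_yield / biomass
   = 6233.52 / 16404
   = 0.38


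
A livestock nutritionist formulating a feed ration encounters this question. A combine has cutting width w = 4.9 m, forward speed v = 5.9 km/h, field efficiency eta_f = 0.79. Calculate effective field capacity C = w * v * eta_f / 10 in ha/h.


C = w * v * eta_f / 10
  = 4.9 * 5.9 * 0.79 / 10
  = 22.84 / 10
  = 2.28 ha/h


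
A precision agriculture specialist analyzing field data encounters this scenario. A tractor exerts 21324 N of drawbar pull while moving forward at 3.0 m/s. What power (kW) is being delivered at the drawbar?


P = F * v / 1000
  = 21324 * 3.0 / 1000
  = 63972 / 1000
  = 63.97 kW


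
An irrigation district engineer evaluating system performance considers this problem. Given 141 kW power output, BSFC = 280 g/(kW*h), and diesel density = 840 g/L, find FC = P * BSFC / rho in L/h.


FC = P * BSFC / rho_fuel
   = 141 * 280 / 840
   = 39480 / 840
   = 47 L/h


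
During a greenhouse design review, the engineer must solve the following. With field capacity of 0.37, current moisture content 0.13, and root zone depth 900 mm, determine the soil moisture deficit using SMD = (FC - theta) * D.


SMD = (FC - theta) * D
    = (0.37 - 0.13) * 900
    = 0.240 * 900
    = 216 mm


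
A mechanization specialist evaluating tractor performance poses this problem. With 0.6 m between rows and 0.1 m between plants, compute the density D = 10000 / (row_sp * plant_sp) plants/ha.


D = 10000 / (row_sp * plant_sp)
  = 10000 / (0.6 * 0.1)
  = 10000 / 0.0600
  = 166666.67 plants/ha


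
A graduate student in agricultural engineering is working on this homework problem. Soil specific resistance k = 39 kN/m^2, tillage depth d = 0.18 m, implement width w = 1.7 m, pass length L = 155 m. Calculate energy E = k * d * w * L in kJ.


E = k * d * w * L
  = 39 * 0.18 * 1.7 * 155
  = 1849.77 kJ


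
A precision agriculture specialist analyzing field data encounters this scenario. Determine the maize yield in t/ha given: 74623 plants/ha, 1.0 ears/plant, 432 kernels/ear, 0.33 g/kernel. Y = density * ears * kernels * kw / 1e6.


Y = density * ears * kernels * kw
  = 74623 * 1.0 * 432 * 0.33 g/ha
  = 10638254.88 g/ha
  = 10638.25 kg/ha = 10.64 t/ha


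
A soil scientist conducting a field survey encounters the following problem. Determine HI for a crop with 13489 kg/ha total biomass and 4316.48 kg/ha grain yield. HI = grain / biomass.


HI = grain_yield / biomass
   = 4316.48 / 13489
   = 0.32


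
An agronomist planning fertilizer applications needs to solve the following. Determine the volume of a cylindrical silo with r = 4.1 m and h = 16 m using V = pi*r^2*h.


V = pi * r^2 * h
  = pi * 4.1^2 * 16
  = pi * 16.81 * 16
  = 844.96 m^3


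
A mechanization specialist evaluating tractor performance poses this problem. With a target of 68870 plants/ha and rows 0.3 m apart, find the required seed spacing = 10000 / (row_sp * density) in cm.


spacing = 10000 / (row_sp * density)
        = 10000 / (0.3 * 68870)
        = 10000 / 20661
        = 0.48400 m = 48.40 cm
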